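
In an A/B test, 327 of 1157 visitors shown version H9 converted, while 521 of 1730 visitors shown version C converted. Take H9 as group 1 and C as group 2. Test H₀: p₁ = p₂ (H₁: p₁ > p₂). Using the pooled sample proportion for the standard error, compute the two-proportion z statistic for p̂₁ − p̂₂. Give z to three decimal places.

p̂₁ = 327/1157 ≈ 0.28263, p̂₂ = 521/1730 ≈ 0.30116.
Pooled p̂ = (327+521)/(1157+1730) = 848/2887 = 0.29373.
SE = √(p̂(1−p̂)(1/n₁+1/n₂)) = √(0.29373·0.70627·0.00144234) = √(0.000299217) = 0.01730.
z = (0.28263 − 0.30116)/0.01730 = -0.01853/0.01730 = -1.071.
p-value = P(Z > -1.071) ≈ 0.8579.

z = -1.071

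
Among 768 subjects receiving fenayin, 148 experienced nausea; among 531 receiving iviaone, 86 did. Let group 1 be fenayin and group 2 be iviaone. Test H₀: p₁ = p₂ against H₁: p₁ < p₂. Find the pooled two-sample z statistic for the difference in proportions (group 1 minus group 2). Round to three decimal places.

p̂₁ = 148/768 ≈ 0.19271, p̂₂ = 86/531 ≈ 0.16196.
Pooled p̂ = (148+86)/(768+531) = 234/1299 = 0.18014.
SE = √(p̂(1−p̂)(1/n₁+1/n₂)) = √(0.18014·0.81986·0.00318532) = √(0.000470436) = 0.02169.
z = (0.19271 − 0.16196)/0.02169 = 0.03075/0.02169 = 1.418.
p-value = P(Z < 1.418) ≈ 0.9219.

z = 1.418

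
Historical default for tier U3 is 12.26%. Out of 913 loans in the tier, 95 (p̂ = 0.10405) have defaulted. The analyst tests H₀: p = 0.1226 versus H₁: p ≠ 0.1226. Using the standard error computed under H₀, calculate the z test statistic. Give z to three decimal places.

z = -1.709

p̂ = 95/913 ≈ 0.104053.
Standard error under H₀: √(0.1226×0.8774/913) = 0.010854.
z = (0.104053 − 0.1226)/0.010854 = -0.018547/0.010854 = -1.709.
Two-sided p-value ≈ 2·Φ(−1.709) = 0.0875.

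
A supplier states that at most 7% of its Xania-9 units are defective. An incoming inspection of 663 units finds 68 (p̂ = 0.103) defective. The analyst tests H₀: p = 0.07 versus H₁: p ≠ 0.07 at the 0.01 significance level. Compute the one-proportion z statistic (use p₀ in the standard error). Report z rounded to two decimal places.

p̂ = 68/663 ≈ 0.1026.
SE = √(p₀(1−p₀)/n) = √(0.0651/663) = 0.0099.
z = (0.1026 − 0.07)/0.0099 = 0.0326/0.0099 = 3.29.
p-value = 2·P(Z > 3.286) ≈ 0.0010. With α = 0.01, reject H₀.

z = 3.29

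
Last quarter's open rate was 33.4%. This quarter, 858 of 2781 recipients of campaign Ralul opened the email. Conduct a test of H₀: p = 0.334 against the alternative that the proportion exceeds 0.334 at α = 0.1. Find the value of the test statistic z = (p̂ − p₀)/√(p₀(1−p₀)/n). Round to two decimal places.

p̂ = 858/2781 = 0.30852.
SE = √(p₀(1−p₀)/n) = √(0.22244/2781) = 0.00894.
z = (0.30852 − 0.334)/0.00894 = -0.02548/0.00894 = -2.85.
p-value = P(Z > -2.849) ≈ 0.9978, so at α = 0.1 we fail to reject H₀.

z = -2.85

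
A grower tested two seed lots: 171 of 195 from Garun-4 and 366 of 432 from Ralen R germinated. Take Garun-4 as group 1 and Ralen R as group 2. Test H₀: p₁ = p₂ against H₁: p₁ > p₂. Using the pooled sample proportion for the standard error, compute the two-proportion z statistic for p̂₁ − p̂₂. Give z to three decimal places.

z = 0.982

p̂₁ = 171/195 ≈ 0.87692, p̂₂ = 366/432 ≈ 0.84722.
Pooled p̂ = (171+366)/(195+432) = 537/627 = 0.85646.
SE = √(0.122937 × 0.00744302) = 0.03025.
z = (0.87692 − 0.84722)/0.03025 = 0.02970/0.03025 = 0.982.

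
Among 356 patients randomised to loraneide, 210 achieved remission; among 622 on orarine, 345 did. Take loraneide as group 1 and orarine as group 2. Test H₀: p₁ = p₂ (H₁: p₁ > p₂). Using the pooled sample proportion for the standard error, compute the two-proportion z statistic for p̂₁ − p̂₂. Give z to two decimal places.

z = 1.07

p̂₁ = 210/356 = 0.5899, p̂₂ = 345/622 = 0.5547.
Pooled p̂ = (210+345)/(356+622) = 555/978 = 0.5675.
SE = √(p̂(1−p̂)(1/n₁+1/n₂)) = √(0.5675·0.4325·0.00441671) = √(0.00108406) = 0.0329.
z = (0.5899 − 0.5547)/0.0329 = 0.0352/0.0329 = 1.07.
p-value = P(Z > 1.070) ≈ 0.1423.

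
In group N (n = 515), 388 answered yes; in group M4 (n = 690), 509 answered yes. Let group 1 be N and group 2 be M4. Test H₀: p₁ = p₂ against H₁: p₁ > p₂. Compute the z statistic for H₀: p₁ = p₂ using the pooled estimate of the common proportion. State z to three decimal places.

p̂₁ = 388/515 = 0.75340, p̂₂ = 509/690 = 0.73768.
Pooled p̂ = (388+509)/(515+690) = 897/1205 = 0.74440.
SE = √(p̂(1−p̂)(1/n₁+1/n₂)) = √(0.74440·0.25560·0.00339102) = √(0.000645208) = 0.02540.
z = (0.75340 − 0.73768)/0.02540 = 0.01572/0.02540 = 0.619.

z = 0.619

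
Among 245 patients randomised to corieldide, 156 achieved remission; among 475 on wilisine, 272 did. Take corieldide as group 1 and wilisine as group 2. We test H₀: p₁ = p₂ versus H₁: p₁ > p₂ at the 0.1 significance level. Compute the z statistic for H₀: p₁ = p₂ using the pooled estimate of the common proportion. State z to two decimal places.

z = 1.66

p̂₁ = 156/245 = 0.6367, p̂₂ = 272/475 = 0.5726.
Pooled p̂ = (156+272)/(245+475) = 428/720 = 0.5944.
SE = √(p̂(1−p̂)(1/n₁+1/n₂)) = √(0.5944·0.4056·0.0061869) = √(0.00149154) = 0.0386.
z = (0.6367 − 0.5726)/0.0386 = 0.0641/0.0386 = 1.66.
p-value = P(Z > 1.660) ≈ 0.0485; since p < α = 0.1, reject H₀.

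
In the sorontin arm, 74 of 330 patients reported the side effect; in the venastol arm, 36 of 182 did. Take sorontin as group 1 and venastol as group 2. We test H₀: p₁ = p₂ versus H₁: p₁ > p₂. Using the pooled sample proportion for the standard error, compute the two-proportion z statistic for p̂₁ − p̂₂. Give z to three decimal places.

p̂₁ = 74/330 = 0.22424, p̂₂ = 36/182 = 0.19780.
Pooled p̂ = (74+36)/(330+182) = 110/512 = 0.21484.
SE = √(0.168686 × 0.00852481) = 0.03792.
z = (0.22424 − 0.19780)/0.03792 = 0.02644/0.03792 = 0.697.
p-value = P(Z > 0.697) ≈ 0.2428.

z = 0.697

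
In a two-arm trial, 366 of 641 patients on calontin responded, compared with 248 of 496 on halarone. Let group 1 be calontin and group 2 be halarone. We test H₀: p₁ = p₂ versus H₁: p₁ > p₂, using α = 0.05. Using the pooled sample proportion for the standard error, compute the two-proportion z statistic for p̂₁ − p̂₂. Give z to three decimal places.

p̂₁ = 366/641 ≈ 0.57098, p̂₂ = 248/496 ≈ 0.50000.
Pooled p̂ = (366+248)/(641+496) = 614/1137 = 0.54002.
SE = √(0.248399 × 0.00357619) = 0.02980.
z = (0.57098 − 0.50000)/0.02980 = 0.07098/0.02980 = 2.382.
p-value = P(Z > 2.382) ≈ 0.0086. With α = 0.05, reject H₀.

z = 2.382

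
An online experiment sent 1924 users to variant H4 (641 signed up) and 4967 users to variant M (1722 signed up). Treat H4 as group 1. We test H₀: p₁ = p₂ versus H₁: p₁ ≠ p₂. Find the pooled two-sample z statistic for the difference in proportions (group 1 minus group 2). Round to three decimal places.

z = -1.061

p̂₁ = 641/1924 ≈ 0.33316, p̂₂ = 1722/4967 ≈ 0.34669.
Pooled p̂ = (641+1722)/(1924+4967) = 2363/6891 = 0.34291.
SE = √(p̂(1−p̂)(1/n₁+1/n₂)) = √(0.34291·0.65709·0.000721079) = √(0.000162476) = 0.01275.
z = (0.33316 − 0.34669)/0.01275 = -0.01353/0.01275 = -1.061.
p-value = 2·P(Z > 1.061) ≈ 0.2886.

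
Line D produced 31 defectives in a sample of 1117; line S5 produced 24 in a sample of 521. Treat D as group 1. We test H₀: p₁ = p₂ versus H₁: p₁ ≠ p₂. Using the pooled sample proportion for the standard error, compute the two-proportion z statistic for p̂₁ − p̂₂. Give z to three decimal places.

z = -1.916

p̂₁ = 31/1117 = 0.02775, p̂₂ = 24/521 = 0.04607.
Pooled p̂ = (31+24)/(1117+521) = 55/1638 = 0.03358.
SE = √(p̂(1−p̂)(1/n₁+1/n₂)) = √(0.03358·0.96642·0.00281464) = √(9.13353e-05) = 0.00956.
z = (0.02775 − 0.04607)/0.00956 = -0.01832/0.00956 = -1.916.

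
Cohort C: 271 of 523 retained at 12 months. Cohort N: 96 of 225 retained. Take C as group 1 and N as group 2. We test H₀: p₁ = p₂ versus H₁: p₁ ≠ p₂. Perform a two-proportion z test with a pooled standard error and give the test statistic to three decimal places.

p̂₁ = 271/523 = 0.518164, p̂₂ = 96/225 = 0.426667.
Pooled p̂ = (271+96)/(523+225) = 367/748 = 0.490642.
SE = √(p̂(1−p̂)(1/n₁+1/n₂)) = √(0.490642·0.509358·0.00635649) = √(0.00158857) = 0.039857.
z = (0.518164 − 0.426667)/0.039857 = 0.091497/0.039857 = 2.296.

z = 2.296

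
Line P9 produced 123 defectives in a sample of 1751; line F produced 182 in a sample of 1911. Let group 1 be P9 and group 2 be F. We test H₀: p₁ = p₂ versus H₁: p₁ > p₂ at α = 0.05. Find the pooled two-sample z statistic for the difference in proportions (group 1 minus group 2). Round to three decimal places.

p̂₁ = 123/1751 ≈ 0.07025, p̂₂ = 182/1911 ≈ 0.09524.
Pooled p̂ = (123+182)/(1751+1911) = 305/3662 = 0.08329.
SE = √(0.076351 × 0.00109439) = 0.00914.
z = (0.07025 − 0.09524)/0.00914 = -0.02499/0.00914 = -2.734.
p-value = P(Z > -2.734) ≈ 0.9969, so at α = 0.05 we fail to reject H₀.

z = -2.734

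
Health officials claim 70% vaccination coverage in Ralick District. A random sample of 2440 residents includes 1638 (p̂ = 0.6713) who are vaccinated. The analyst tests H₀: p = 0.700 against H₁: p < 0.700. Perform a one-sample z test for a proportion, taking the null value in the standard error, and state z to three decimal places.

p̂ = 1638/2440 = 0.67131.
Standard error under H₀: √(0.7×0.3/2440) = 0.00928.
z = (0.67131 − 0.7)/0.00928 = -0.02869/0.00928 = -3.092.
p-value = P(Z < -3.092) ≈ 0.0010.

z = -3.092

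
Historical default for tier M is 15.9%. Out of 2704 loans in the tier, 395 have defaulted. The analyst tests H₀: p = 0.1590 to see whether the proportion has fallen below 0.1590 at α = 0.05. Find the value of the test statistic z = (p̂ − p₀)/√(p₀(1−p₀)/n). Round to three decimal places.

z = -1.837

p̂ = 395/2704 ≈ 0.146080.
Under H₀, SE = √(0.159·0.841/2704) = √(4.94523e-05) = 0.007032.
z = (0.146080 − 0.159)/0.007032 = -0.012920/0.007032 = -1.837.
p-value = P(Z < -1.837) ≈ 0.0331, so at α = 0.05 we reject H₀.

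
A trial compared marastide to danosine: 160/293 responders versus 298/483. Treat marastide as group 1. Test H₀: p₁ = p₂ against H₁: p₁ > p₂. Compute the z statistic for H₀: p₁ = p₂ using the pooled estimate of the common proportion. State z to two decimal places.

z = -1.95

p̂₁ = 160/293 = 0.5461, p̂₂ = 298/483 = 0.6170.
Pooled p̂ = (160+298)/(293+483) = 458/776 = 0.5902.
SE = √(0.241863 × 0.00548336) = 0.0364.
z = (0.5461 − 0.6170)/0.0364 = -0.0709/0.0364 = -1.95.
p-value = P(Z > -1.947) ≈ 0.9742.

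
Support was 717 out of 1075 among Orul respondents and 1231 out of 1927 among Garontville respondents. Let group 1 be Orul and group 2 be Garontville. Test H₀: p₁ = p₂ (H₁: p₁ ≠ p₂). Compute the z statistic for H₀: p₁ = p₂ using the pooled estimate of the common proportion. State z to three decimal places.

p̂₁ = 717/1075 = 0.66698, p̂₂ = 1231/1927 = 0.63882.
Pooled p̂ = (717+1231)/(1075+1927) = 1948/3002 = 0.64890.
SE = √(0.227829 × 0.00144917) = 0.01817.
z = (0.66698 − 0.63882)/0.01817 = 0.02816/0.01817 = 1.550.

z = 1.550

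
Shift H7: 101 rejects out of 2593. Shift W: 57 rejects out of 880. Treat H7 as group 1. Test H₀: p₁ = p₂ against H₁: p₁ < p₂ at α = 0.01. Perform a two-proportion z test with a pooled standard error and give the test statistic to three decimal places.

p̂₁ = 101/2593 ≈ 0.03895, p̂₂ = 57/880 ≈ 0.06477.
Pooled p̂ = (101+57)/(2593+880) = 158/3473 = 0.04549.
SE = √(0.0434241 × 0.00152202) = 0.00813.
z = (0.03895 − 0.06477)/0.00813 = -0.02582/0.00813 = -3.176.
p-value = P(Z < -3.176) ≈ 0.0007; since p < α = 0.01, reject H₀.

z = -3.176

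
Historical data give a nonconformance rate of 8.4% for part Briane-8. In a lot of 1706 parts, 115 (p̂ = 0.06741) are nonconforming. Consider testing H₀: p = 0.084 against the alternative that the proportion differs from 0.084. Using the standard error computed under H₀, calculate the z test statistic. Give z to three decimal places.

p̂ = 115/1706 = 0.067409.
Under H₀, SE = √(0.084·0.916/1706) = √(4.5102e-05) = 0.006716.
z = (0.067409 − 0.084)/0.006716 = -0.016591/0.006716 = -2.470.
p-value = 2·P(Z > 2.470) ≈ 0.0135.

z = -2.470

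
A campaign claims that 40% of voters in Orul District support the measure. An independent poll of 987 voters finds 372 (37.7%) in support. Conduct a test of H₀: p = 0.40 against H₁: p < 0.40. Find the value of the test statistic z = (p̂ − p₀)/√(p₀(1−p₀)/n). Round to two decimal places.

p̂ = 372/987 ≈ 0.3769.
Standard error under H₀: √(0.4×0.6/987) = 0.0156.
z = (0.3769 − 0.4)/0.0156 = -0.0231/0.0156 = -1.48.

z = -1.48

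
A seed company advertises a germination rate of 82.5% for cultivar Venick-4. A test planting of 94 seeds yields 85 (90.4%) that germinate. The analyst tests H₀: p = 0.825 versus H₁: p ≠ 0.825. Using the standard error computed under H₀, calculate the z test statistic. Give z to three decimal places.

z = 2.022

p̂ = 85/94 ≈ 0.90426.
Under H₀, SE = √(0.825·0.175/94) = √(0.0015359) = 0.03919.
z = (0.90426 − 0.825)/0.03919 = 0.07926/0.03919 = 2.022.
p-value = 2·P(Z > 2.022) ≈ 0.0431.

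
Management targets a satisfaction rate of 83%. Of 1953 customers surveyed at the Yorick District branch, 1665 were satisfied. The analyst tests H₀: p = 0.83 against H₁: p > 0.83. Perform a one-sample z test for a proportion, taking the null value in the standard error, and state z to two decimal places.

p̂ = 1665/1953 = 0.8525.
Under H₀, SE = √(0.83·0.17/1953) = √(7.22478e-05) = 0.0085.
z = (0.8525 − 0.83)/0.0085 = 0.0225/0.0085 = 2.65.

z = 2.65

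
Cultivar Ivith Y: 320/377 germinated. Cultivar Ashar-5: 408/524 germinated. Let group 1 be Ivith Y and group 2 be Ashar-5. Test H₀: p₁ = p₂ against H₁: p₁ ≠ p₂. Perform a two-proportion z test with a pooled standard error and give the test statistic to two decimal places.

p̂₁ = 320/377 ≈ 0.8488, p̂₂ = 408/524 ≈ 0.7786.
Pooled p̂ = (320+408)/(377+524) = 728/901 = 0.8080.
SE = √(0.155141 × 0.00456092) = 0.0266.
z = (0.8488 − 0.7786)/0.0266 = 0.0702/0.0266 = 2.64.

z = 2.64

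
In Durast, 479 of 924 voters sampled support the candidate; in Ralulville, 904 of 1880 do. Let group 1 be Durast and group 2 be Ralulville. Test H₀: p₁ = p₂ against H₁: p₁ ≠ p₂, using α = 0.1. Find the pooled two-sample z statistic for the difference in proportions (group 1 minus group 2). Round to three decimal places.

z = 1.869

p̂₁ = 479/924 = 0.51840, p̂₂ = 904/1880 = 0.48085.
Pooled p̂ = (479+904)/(924+1880) = 1383/2804 = 0.49322.
SE = √(0.249954 × 0.00161417) = 0.02009.
z = (0.51840 − 0.48085)/0.02009 = 0.03755/0.02009 = 1.869.
p-value = 2·P(Z > 1.869) ≈ 0.0616. With α = 0.1, reject H₀.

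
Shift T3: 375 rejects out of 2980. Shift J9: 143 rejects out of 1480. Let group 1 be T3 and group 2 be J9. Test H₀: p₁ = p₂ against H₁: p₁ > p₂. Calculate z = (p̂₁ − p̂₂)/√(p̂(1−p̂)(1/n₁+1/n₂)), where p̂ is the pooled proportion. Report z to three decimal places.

p̂₁ = 375/2980 ≈ 0.12584, p̂₂ = 143/1480 ≈ 0.09662.
Pooled p̂ = (375+143)/(2980+1480) = 518/4460 = 0.11614.
SE = √(0.102654 × 0.00101125) = 0.01019.
z = (0.12584 − 0.09662)/0.01019 = 0.02922/0.01019 = 2.868.
p-value = P(Z > 2.868) ≈ 0.0021.

z = 2.868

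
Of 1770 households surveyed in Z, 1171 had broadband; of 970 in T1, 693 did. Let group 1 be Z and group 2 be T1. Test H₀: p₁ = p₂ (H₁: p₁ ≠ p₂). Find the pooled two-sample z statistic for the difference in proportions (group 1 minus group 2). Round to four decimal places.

p̂₁ = 1171/1770 = 0.6615819, p̂₂ = 693/970 = 0.7144330.
Pooled p̂ = (1171+693)/(1770+970) = 1864/2740 = 0.6802920.
SE = √(0.217495 × 0.0015959) = 0.0186306.
z = (0.6615819 − 0.7144330)/0.0186306 = -0.0528511/0.0186306 = -2.8368.
p-value = 2·P(Z > 2.837) ≈ 0.0046.

z = -2.8368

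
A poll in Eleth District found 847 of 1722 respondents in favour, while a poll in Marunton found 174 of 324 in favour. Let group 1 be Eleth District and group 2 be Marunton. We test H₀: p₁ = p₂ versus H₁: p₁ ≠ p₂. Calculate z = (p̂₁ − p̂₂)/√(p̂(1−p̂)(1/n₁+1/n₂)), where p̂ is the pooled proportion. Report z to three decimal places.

p̂₁ = 847/1722 = 0.49187, p̂₂ = 174/324 = 0.53704.
Pooled p̂ = (847+174)/(1722+324) = 1021/2046 = 0.49902.
SE = √(0.249999 × 0.00366714) = 0.03028.
z = (0.49187 − 0.53704)/0.03028 = -0.04517/0.03028 = -1.492.
Two-sided p-value ≈ 2·Φ(−1.492) = 0.1358.

z = -1.492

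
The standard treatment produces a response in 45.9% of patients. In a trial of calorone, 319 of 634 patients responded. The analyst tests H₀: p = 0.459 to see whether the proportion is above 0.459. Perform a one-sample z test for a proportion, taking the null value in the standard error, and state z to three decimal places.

p̂ = 319/634 ≈ 0.50315.
Under H₀, SE = √(0.459·0.541/634) = √(0.00039167) = 0.01979.
z = (0.50315 − 0.459)/0.01979 = 0.04415/0.01979 = 2.231.

z = 2.231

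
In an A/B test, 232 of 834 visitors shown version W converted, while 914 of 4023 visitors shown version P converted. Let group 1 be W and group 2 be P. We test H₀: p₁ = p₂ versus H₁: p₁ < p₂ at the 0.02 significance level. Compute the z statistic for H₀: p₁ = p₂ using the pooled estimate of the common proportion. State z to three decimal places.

z = 3.156

p̂₁ = 232/834 = 0.278177, p̂₂ = 914/4023 = 0.227194.
Pooled p̂ = (232+914)/(834+4023) = 1146/4857 = 0.235948.
SE = √(0.180277 × 0.00144761) = 0.016155.
z = (0.278177 − 0.227194)/0.016155 = 0.050983/0.016155 = 3.156.
p-value = P(Z < 3.156) ≈ 0.9992. With α = 0.02, fail to reject H₀.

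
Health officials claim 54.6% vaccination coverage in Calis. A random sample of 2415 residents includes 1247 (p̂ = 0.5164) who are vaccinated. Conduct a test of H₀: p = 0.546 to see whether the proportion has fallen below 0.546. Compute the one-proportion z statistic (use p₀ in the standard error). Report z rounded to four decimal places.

z = -2.9260

p̂ = 1247/2415 = 0.5163561.
SE = √(p₀(1−p₀)/n) = √(0.24788/2415) = 0.0101313.
z = (0.5163561 − 0.546)/0.0101313 = -0.0296439/0.0101313 = -2.9260.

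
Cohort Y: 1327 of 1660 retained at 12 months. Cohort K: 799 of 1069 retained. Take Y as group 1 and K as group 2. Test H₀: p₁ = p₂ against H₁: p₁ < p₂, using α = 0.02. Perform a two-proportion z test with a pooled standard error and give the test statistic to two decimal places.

z = 3.19

p̂₁ = 1327/1660 = 0.7994, p̂₂ = 799/1069 = 0.7474.
Pooled p̂ = (1327+799)/(1660+1069) = 2126/2729 = 0.7790.
SE = √(p̂(1−p̂)(1/n₁+1/n₂)) = √(0.7790·0.2210·0.00153786) = √(0.000264723) = 0.0163.
z = (0.7994 − 0.7474)/0.0163 = 0.0520/0.0163 = 3.19.
p-value = P(Z < 3.194) ≈ 0.9993, so at α = 0.02 we fail to reject H₀.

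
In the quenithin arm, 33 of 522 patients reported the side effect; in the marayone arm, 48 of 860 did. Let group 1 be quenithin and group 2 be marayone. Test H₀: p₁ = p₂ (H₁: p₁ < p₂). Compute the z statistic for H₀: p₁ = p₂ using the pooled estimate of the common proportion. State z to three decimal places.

z = 0.568

p̂₁ = 33/522 = 0.063218, p̂₂ = 48/860 = 0.055814.
Pooled p̂ = (33+48)/(522+860) = 81/1382 = 0.058611.
SE = √(p̂(1−p̂)(1/n₁+1/n₂)) = √(0.058611·0.941389·0.0030785) = √(0.000169858) = 0.013033.
z = (0.063218 − 0.055814)/0.013033 = 0.007404/0.013033 = 0.568.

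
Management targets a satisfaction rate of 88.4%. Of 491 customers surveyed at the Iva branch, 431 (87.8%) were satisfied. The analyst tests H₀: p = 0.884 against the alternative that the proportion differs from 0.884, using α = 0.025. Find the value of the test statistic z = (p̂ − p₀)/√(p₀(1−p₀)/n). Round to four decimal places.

p̂ = 431/491 = 0.877800.
SE = √(p₀(1−p₀)/n) = √(0.10254/491) = 0.014452.
z = (0.877800 − 0.884)/0.014452 = -0.006200/0.014452 = -0.4290.
Two-sided p-value ≈ 2·Φ(−0.429) = 0.6679, so at α = 0.025 we fail to reject H₀.

z = -0.4290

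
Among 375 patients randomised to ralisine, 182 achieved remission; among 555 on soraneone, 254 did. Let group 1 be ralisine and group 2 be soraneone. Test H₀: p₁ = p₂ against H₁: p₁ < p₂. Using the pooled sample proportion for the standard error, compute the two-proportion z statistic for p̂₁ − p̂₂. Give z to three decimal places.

z = 0.830

p̂₁ = 182/375 ≈ 0.485333, p̂₂ = 254/555 ≈ 0.457658.
Pooled p̂ = (182+254)/(375+555) = 436/930 = 0.468817.
SE = √(0.249028 × 0.00446847) = 0.033358.
z = (0.485333 − 0.457658)/0.033358 = 0.027675/0.033358 = 0.830.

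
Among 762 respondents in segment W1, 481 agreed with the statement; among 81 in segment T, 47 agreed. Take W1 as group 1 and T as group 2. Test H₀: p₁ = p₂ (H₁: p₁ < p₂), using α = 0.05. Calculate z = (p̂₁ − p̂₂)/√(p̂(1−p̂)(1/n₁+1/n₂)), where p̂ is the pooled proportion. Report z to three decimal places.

z = 0.902

p̂₁ = 481/762 = 0.63123, p̂₂ = 47/81 = 0.58025.
Pooled p̂ = (481+47)/(762+81) = 528/843 = 0.62633.
SE = √(0.23404 × 0.013658) = 0.05654.
z = (0.63123 − 0.58025)/0.05654 = 0.05098/0.05654 = 0.902.
p-value = P(Z < 0.902) ≈ 0.8164; since p > α = 0.05, fail to reject H₀.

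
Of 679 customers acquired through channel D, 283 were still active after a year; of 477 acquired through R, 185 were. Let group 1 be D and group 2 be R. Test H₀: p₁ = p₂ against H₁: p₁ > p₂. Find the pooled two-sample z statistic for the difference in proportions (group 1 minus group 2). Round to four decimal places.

p̂₁ = 283/679 ≈ 0.4167894, p̂₂ = 185/477 ≈ 0.3878407.
Pooled p̂ = (283+185)/(679+477) = 468/1156 = 0.4048443.
SE = √(p̂(1−p̂)(1/n₁+1/n₂)) = √(0.4048443·0.5951557·0.00356919) = √(0.00085998) = 0.0293254.
z = (0.4167894 − 0.3878407)/0.0293254 = 0.0289487/0.0293254 = 0.9872.
p-value = P(Z > 0.987) ≈ 0.1618.

z = 0.9872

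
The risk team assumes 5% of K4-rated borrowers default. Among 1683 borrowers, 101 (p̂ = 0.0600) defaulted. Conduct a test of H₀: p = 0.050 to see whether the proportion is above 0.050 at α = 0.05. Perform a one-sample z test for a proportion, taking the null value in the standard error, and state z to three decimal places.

p̂ = 101/1683 = 0.06001.
Under H₀, SE = √(0.05·0.95/1683) = √(2.82234e-05) = 0.00531.
z = (0.06001 − 0.05)/0.00531 = 0.01001/0.00531 = 1.885.
p-value = P(Z > 1.885) ≈ 0.0297; since p < α = 0.05, reject H₀.

z = 1.885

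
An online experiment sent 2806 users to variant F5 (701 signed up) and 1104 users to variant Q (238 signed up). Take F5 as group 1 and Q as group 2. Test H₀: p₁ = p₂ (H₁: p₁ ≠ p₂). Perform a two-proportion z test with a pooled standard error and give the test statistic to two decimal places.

p̂₁ = 701/2806 = 0.24982, p̂₂ = 238/1104 = 0.21558.
Pooled p̂ = (701+238)/(2806+1104) = 939/3910 = 0.24015.
SE = √(p̂(1−p̂)(1/n₁+1/n₂)) = √(0.24015·0.75985·0.00126218) = √(0.000230322) = 0.01518.
z = (0.24982 − 0.21558)/0.01518 = 0.03424/0.01518 = 2.26.

z = 2.26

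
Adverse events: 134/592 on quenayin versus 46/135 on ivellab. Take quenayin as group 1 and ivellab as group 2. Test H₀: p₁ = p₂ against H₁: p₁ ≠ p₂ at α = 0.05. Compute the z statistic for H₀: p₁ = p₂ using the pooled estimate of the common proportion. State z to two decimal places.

z = -2.78

p̂₁ = 134/592 ≈ 0.22635, p̂₂ = 46/135 ≈ 0.34074.
Pooled p̂ = (134+46)/(592+135) = 180/727 = 0.24759.
SE = √(p̂(1−p̂)(1/n₁+1/n₂)) = √(0.24759·0.75241·0.0090966) = √(0.00169461) = 0.04117.
z = (0.22635 − 0.34074)/0.04117 = -0.11439/0.04117 = -2.78.
p-value = 2·P(Z > 2.779) ≈ 0.0055, so at α = 0.05 we reject H₀.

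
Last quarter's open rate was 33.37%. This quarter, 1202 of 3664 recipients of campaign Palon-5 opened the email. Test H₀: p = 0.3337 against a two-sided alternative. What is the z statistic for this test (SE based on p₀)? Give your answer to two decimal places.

p̂ = 1202/3664 = 0.3281.
SE = √(p₀(1−p₀)/n) = √(0.22234/3664) = 0.0078.
z = (0.3281 − 0.3337)/0.0078 = -0.0056/0.0078 = -0.72.

z = -0.72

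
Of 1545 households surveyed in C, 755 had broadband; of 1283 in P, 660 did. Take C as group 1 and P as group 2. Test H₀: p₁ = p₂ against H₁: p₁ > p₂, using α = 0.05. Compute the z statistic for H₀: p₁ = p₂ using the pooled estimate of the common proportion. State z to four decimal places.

z = -1.3633

p̂₁ = 755/1545 = 0.4886731, p̂₂ = 660/1283 = 0.5144193.
Pooled p̂ = (755+660)/(1545+1283) = 1415/2828 = 0.5003536.
SE = √(p̂(1−p̂)(1/n₁+1/n₂)) = √(0.5003536·0.4996464·0.00142667) = √(0.000356668) = 0.0188857.
z = (0.4886731 − 0.5144193)/0.0188857 = -0.0257462/0.0188857 = -1.3633.
p-value = P(Z > -1.363) ≈ 0.9136; since p > α = 0.05, fail to reject H₀.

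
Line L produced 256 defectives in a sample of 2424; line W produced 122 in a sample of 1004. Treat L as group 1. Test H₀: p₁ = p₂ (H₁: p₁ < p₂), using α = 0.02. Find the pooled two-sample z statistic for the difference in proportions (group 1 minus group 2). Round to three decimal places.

p̂₁ = 256/2424 ≈ 0.105611, p̂₂ = 122/1004 ≈ 0.121514.
Pooled p̂ = (256+122)/(2424+1004) = 378/3428 = 0.110268.
SE = √(0.0981093 × 0.00140856) = 0.011756.
z = (0.105611 − 0.121514)/0.011756 = -0.015903/0.011756 = -1.353.
p-value = P(Z < -1.353) ≈ 0.0881; since p > α = 0.02, fail to reject H₀.

z = -1.353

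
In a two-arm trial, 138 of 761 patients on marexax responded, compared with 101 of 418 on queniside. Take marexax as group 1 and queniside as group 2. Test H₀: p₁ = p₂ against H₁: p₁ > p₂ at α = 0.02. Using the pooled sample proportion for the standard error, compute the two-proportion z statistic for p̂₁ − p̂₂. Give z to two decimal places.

p̂₁ = 138/761 ≈ 0.1813, p̂₂ = 101/418 ≈ 0.2416.
Pooled p̂ = (138+101)/(761+418) = 239/1179 = 0.2027.
SE = √(0.161621 × 0.0037064) = 0.0245.
z = (0.1813 − 0.2416)/0.0245 = -0.0603/0.0245 = -2.46.
p-value = P(Z > -2.463) ≈ 0.9931; since p > α = 0.02, fail to reject H₀.

z = -2.46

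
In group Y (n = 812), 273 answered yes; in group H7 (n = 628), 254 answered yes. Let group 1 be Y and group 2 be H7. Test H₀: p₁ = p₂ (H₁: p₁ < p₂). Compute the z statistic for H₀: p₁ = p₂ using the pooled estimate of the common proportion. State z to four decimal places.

z = -2.6663

p̂₁ = 273/812 ≈ 0.336207, p̂₂ = 254/628 ≈ 0.404459.
Pooled p̂ = (273+254)/(812+628) = 527/1440 = 0.365972.
SE = √(0.232037 × 0.00282388) = 0.025598.
z = (0.336207 − 0.404459)/0.025598 = -0.068252/0.025598 = -2.6663.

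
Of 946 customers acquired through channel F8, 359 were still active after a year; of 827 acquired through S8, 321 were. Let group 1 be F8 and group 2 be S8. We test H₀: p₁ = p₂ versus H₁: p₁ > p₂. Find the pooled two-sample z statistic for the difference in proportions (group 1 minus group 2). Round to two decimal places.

z = -0.37

p̂₁ = 359/946 = 0.3795, p̂₂ = 321/827 = 0.3881.
Pooled p̂ = (359+321)/(946+827) = 680/1773 = 0.3835.
SE = √(0.236435 × 0.00226627) = 0.0231.
z = (0.3795 − 0.3881)/0.0231 = -0.0086/0.0231 = -0.37.
p-value = P(Z > -0.374) ≈ 0.6458.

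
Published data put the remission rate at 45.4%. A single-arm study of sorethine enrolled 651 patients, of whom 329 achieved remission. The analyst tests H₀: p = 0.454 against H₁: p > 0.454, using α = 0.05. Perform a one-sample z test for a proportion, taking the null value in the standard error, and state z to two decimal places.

z = 2.63

p̂ = 329/651 ≈ 0.50538.
Standard error under H₀: √(0.454×0.546/651) = 0.01951.
z = (0.50538 − 0.454)/0.01951 = 0.05138/0.01951 = 2.63.
p-value = P(Z > 2.633) ≈ 0.0042, so at α = 0.05 we reject H₀.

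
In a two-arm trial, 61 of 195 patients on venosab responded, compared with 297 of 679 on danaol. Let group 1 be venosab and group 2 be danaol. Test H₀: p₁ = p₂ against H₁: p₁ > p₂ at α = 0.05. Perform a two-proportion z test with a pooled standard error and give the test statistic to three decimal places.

p̂₁ = 61/195 ≈ 0.312821, p̂₂ = 297/679 ≈ 0.437408.
Pooled p̂ = (61+297)/(195+679) = 358/874 = 0.409611.
SE = √(p̂(1−p̂)(1/n₁+1/n₂)) = √(0.409611·0.590389·0.00660096) = √(0.00159631) = 0.039954.
z = (0.312821 − 0.437408)/0.039954 = -0.124587/0.039954 = -3.118.
p-value = P(Z > -3.118) ≈ 0.9991; since p > α = 0.05, fail to reject H₀.

z = -3.118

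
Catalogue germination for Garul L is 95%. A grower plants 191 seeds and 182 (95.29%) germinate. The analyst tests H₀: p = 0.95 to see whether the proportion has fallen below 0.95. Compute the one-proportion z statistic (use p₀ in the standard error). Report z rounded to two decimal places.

p̂ = 182/191 ≈ 0.9529.
Standard error under H₀: √(0.95×0.05/191) = 0.0158.
z = (0.9529 − 0.95)/0.0158 = 0.0029/0.0158 = 0.18.
p-value = P(Z < 0.183) ≈ 0.5724.

z = 0.18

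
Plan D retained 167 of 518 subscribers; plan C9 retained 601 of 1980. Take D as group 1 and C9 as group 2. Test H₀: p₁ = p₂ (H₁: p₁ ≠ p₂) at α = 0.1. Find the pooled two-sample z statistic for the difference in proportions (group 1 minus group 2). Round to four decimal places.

p̂₁ = 167/518 = 0.3223938, p̂₂ = 601/1980 = 0.3035354.
Pooled p̂ = (167+601)/(518+1980) = 768/2498 = 0.3074460.
SE = √(0.212923 × 0.00243555) = 0.0227725.
z = (0.3223938 − 0.3035354)/0.0227725 = 0.0188584/0.0227725 = 0.8281.
p-value = 2·P(Z > 0.828) ≈ 0.4076; since p > α = 0.1, fail to reject H₀.

z = 0.8281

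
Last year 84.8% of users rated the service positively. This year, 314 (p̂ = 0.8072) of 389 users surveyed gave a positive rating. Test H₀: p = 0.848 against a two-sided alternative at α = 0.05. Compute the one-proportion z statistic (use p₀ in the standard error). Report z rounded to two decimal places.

p̂ = 314/389 ≈ 0.8072.
Standard error under H₀: √(0.848×0.152/389) = 0.0182.
z = (0.8072 − 0.848)/0.0182 = -0.0408/0.0182 = -2.24.
p-value = 2·P(Z > 2.241) ≈ 0.0250. With α = 0.05, reject H₀.

z = -2.24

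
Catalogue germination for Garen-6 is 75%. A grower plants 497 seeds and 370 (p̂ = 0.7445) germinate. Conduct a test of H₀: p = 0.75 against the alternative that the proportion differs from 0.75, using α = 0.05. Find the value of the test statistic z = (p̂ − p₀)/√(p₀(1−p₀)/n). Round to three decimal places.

z = -0.285

p̂ = 370/497 = 0.74447.
SE = √(p₀(1−p₀)/n) = √(0.1875/497) = 0.01942.
z = (0.74447 − 0.75)/0.01942 = -0.00553/0.01942 = -0.285.
p-value = 2·P(Z > 0.285) ≈ 0.7757; since p > α = 0.05, fail to reject H₀.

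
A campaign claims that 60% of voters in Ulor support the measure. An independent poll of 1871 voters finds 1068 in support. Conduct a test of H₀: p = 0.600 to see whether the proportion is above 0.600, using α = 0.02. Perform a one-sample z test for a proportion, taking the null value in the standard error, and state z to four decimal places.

z = -2.5766

p̂ = 1068/1871 = 0.5708177.
Standard error under H₀: √(0.6×0.4/1871) = 0.0113258.
z = (0.5708177 − 0.6)/0.0113258 = -0.0291823/0.0113258 = -2.5766.
p-value = P(Z > -2.577) ≈ 0.9950, so at α = 0.02 we fail to reject H₀.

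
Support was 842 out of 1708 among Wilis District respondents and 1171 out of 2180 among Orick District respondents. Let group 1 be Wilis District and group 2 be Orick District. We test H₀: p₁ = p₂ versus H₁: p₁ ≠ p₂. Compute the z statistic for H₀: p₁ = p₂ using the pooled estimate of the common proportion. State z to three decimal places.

p̂₁ = 842/1708 ≈ 0.49297, p̂₂ = 1171/2180 ≈ 0.53716.
Pooled p̂ = (842+1171)/(1708+2180) = 2013/3888 = 0.51775.
SE = √(p̂(1−p̂)(1/n₁+1/n₂)) = √(0.51775·0.48225·0.0010442) = √(0.00026072) = 0.01615.
z = (0.49297 − 0.53716)/0.01615 = -0.04419/0.01615 = -2.736.
Two-sided p-value ≈ 2·Φ(−2.736) = 0.0062.

z = -2.736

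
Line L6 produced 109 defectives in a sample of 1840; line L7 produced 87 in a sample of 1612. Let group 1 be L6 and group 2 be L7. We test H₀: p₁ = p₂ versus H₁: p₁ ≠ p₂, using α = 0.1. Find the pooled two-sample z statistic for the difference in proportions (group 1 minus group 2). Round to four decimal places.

z = 0.6674

p̂₁ = 109/1840 ≈ 0.059239, p̂₂ = 87/1612 ≈ 0.053970.
Pooled p̂ = (109+87)/(1840+1612) = 196/3452 = 0.056779.
SE = √(p̂(1−p̂)(1/n₁+1/n₂)) = √(0.056779·0.943221·0.00116383) = √(6.23285e-05) = 0.007895.
z = (0.059239 − 0.053970)/0.007895 = 0.005269/0.007895 = 0.6674.
Two-sided p-value ≈ 2·Φ(−0.667) = 0.5045; since p > α = 0.1, fail to reject H₀.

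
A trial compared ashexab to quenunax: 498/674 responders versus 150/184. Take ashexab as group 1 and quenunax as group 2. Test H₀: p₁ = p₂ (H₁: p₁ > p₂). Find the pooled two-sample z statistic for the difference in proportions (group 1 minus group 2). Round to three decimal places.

p̂₁ = 498/674 = 0.73887, p̂₂ = 150/184 = 0.81522.
Pooled p̂ = (498+150)/(674+184) = 648/858 = 0.75524.
SE = √(p̂(1−p̂)(1/n₁+1/n₂)) = √(0.75524·0.24476·0.00691846) = √(0.00127888) = 0.03576.
z = (0.73887 − 0.81522)/0.03576 = -0.07635/0.03576 = -2.135.

z = -2.135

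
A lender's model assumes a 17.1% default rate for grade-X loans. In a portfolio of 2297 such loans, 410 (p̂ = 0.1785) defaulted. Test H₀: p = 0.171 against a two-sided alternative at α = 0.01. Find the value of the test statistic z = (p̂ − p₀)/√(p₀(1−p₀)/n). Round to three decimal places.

p̂ = 410/2297 ≈ 0.178494.
SE = √(p₀(1−p₀)/n) = √(0.14176/2297) = 0.007856.
z = (0.178494 − 0.171)/0.007856 = 0.007494/0.007856 = 0.954.
p-value = 2·P(Z > 0.954) ≈ 0.3401, so at α = 0.01 we fail to reject H₀.

z = 0.954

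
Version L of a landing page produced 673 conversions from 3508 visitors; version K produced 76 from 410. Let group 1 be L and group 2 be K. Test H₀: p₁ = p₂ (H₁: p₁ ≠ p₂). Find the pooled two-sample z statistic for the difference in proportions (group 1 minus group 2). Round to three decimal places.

p̂₁ = 673/3508 = 0.19185, p̂₂ = 76/410 = 0.18537.
Pooled p̂ = (673+76)/(3508+410) = 749/3918 = 0.19117.
SE = √(0.154623 × 0.00272409) = 0.02052.
z = (0.19185 − 0.18537)/0.02052 = 0.00648/0.02052 = 0.316.

z = 0.316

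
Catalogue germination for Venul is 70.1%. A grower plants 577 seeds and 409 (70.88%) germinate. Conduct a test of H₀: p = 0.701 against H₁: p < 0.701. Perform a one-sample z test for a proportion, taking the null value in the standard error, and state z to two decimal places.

z = 0.41

p̂ = 409/577 ≈ 0.7088.
Standard error under H₀: √(0.701×0.299/577) = 0.0191.
z = (0.7088 − 0.701)/0.0191 = 0.0078/0.0191 = 0.41.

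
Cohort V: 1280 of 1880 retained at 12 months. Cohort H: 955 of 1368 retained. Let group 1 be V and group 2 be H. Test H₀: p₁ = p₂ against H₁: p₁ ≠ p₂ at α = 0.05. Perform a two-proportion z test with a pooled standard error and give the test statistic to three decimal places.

z = -1.048

p̂₁ = 1280/1880 = 0.68085, p̂₂ = 955/1368 = 0.69810.
Pooled p̂ = (1280+955)/(1880+1368) = 2235/3248 = 0.68812.
SE = √(p̂(1−p̂)(1/n₁+1/n₂)) = √(0.68812·0.31188·0.00126291) = √(0.000271036) = 0.01646.
z = (0.68085 − 0.69810)/0.01646 = -0.01725/0.01646 = -1.048.
Two-sided p-value ≈ 2·Φ(−1.048) = 0.2948, so at α = 0.05 we fail to reject H₀.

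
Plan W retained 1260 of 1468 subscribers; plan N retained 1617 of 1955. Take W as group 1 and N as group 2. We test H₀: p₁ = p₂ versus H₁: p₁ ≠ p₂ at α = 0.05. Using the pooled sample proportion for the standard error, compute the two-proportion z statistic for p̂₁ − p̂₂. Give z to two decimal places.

z = 2.47

p̂₁ = 1260/1468 = 0.85831, p̂₂ = 1617/1955 = 0.82711.
Pooled p̂ = (1260+1617)/(1468+1955) = 2877/3423 = 0.84049.
SE = √(p̂(1−p̂)(1/n₁+1/n₂)) = √(0.84049·0.15951·0.00119271) = √(0.000159902) = 0.01265.
z = (0.85831 − 0.82711)/0.01265 = 0.03120/0.01265 = 2.47.
p-value = 2·P(Z > 2.467) ≈ 0.0136. With α = 0.05, reject H₀.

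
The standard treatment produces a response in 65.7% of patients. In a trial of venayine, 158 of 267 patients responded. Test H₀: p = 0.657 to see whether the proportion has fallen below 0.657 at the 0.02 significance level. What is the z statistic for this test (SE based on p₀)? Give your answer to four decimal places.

z = -2.2456

p̂ = 158/267 = 0.591760.
SE = √(p₀(1−p₀)/n) = √(0.22535/267) = 0.029052.
z = (0.591760 − 0.657)/0.029052 = -0.065240/0.029052 = -2.2456.
p-value = P(Z < -2.246) ≈ 0.0124; since p < α = 0.02, reject H₀.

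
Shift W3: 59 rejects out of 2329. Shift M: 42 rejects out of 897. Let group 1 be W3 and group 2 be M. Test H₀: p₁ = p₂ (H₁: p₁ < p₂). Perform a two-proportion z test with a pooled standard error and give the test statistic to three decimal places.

p̂₁ = 59/2329 = 0.025333, p̂₂ = 42/897 = 0.046823.
Pooled p̂ = (59+42)/(2329+897) = 101/3226 = 0.031308.
SE = √(p̂(1−p̂)(1/n₁+1/n₂)) = √(0.031308·0.968692·0.0015442) = √(4.68323e-05) = 0.006843.
z = (0.025333 − 0.046823)/0.006843 = -0.021490/0.006843 = -3.140.
p-value = P(Z < -3.140) ≈ 0.0008.

z = -3.140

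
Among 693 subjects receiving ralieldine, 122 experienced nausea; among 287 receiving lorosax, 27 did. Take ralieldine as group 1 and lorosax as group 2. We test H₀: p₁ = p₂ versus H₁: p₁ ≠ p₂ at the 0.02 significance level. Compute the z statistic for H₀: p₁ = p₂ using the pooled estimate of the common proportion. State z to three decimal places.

z = 3.252

p̂₁ = 122/693 ≈ 0.176046, p̂₂ = 27/287 ≈ 0.094077.
Pooled p̂ = (122+27)/(693+287) = 149/980 = 0.152041.
SE = √(p̂(1−p̂)(1/n₁+1/n₂)) = √(0.152041·0.847959·0.00492732) = √(0.000635252) = 0.025204.
z = (0.176046 − 0.094077)/0.025204 = 0.081969/0.025204 = 3.252.
Two-sided p-value ≈ 2·Φ(−3.252) = 0.0011, so at α = 0.02 we reject H₀.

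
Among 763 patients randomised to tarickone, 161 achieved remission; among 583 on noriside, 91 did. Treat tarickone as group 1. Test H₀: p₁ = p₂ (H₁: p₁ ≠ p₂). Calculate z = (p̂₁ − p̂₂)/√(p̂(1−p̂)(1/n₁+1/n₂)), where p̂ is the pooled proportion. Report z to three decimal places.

p̂₁ = 161/763 = 0.21101, p̂₂ = 91/583 = 0.15609.
Pooled p̂ = (161+91)/(763+583) = 252/1346 = 0.18722.
SE = √(p̂(1−p̂)(1/n₁+1/n₂)) = √(0.18722·0.81278·0.00302588) = √(0.000460447) = 0.02146.
z = (0.21101 − 0.15609)/0.02146 = 0.05492/0.02146 = 2.559.
p-value = 2·P(Z > 2.559) ≈ 0.0105.

z = 2.559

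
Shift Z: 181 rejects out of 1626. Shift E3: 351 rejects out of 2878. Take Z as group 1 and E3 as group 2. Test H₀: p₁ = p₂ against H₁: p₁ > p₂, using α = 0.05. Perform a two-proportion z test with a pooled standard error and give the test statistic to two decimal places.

z = -1.06

p̂₁ = 181/1626 = 0.11132, p̂₂ = 351/2878 = 0.12196.
Pooled p̂ = (181+351)/(1626+2878) = 532/4504 = 0.11812.
SE = √(0.104166 × 0.00096247) = 0.01001.
z = (0.11132 − 0.12196)/0.01001 = -0.01064/0.01001 = -1.06.
p-value = P(Z > -1.063) ≈ 0.8561, so at α = 0.05 we fail to reject H₀.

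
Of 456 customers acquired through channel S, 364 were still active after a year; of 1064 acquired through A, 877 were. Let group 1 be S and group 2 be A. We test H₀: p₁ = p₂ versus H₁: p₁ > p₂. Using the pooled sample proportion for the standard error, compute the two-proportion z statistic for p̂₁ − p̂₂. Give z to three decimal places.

z = -1.200

p̂₁ = 364/456 = 0.79825, p̂₂ = 877/1064 = 0.82425.
Pooled p̂ = (364+877)/(456+1064) = 1241/1520 = 0.81645.
SE = √(p̂(1−p̂)(1/n₁+1/n₂)) = √(0.81645·0.18355·0.00313283) = √(0.00046949) = 0.02167.
z = (0.79825 − 0.82425)/0.02167 = -0.02600/0.02167 = -1.200.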